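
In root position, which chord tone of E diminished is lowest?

E diminished is E–G–Bb. Root position places the root in the bass: E.

E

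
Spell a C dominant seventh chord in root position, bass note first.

Spelling C dominant seventh: C–E–G–Bb. In root position the root is bass, giving C, E, G, Bb from the bottom.

C, E, G, Bb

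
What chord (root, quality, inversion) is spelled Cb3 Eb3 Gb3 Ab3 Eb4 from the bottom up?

Reducing to letter names: Cb, Eb, Gb, Ab. These stack in thirds as Ab–Cb–Eb–Gb — an Ab minor seventh chord.
Cb is the third of Ab minor seventh; third in the bass means first inversion (figured bass 6/5).

Ab minor seventh, first inversion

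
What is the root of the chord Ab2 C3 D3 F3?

Ab, C, D, F are the tones of a D half-diminished seventh chord (D–F–Ab–C), making D the root.

D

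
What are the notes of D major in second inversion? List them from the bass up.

The chord tones are D–F#–A. With the fifth (A) lowest for second inversion: A, D, F#.

A, D, F#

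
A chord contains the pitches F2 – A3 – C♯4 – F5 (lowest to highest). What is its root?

F, A, C# are the tones of an F augmented triad (F–A–C#), making F the root.

F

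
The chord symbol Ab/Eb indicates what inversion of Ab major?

second inversion

Ab/Eb means Ab major with Eb in the bass. Eb is the fifth of Ab major (Ab–C–Eb), so this is second inversion.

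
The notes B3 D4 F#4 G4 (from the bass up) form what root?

The distinct letter names are B, D, F#, G. Arranged as a stack of thirds they read G–B–D–F#, so G is the root (a G major seventh chord).

G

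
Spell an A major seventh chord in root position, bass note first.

The chord tones are A–C#–E–G#. With the root (A) lowest for root position: A, C#, E, G#.

A, C#, E, G#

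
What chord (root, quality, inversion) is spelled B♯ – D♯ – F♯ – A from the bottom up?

B# diminished seventh, root position

The pitch classes B#, D#, F#, A arrange in thirds as B#–D#–F#–A: a B# diminished seventh chord.
B# is the root of B# diminished seventh; root in the bass means root position (figured bass 7).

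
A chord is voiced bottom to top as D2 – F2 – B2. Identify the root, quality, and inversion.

Reducing to letter names: D, F, B. These stack in thirds as B–D–F — a B diminished triad.
With the third (D) in the bass, the chord is in first inversion (figured bass 6).

B diminished, first inversion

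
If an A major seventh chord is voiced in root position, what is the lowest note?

A

A major seventh is A–C#–E–G#. Root position places the root in the bass: A.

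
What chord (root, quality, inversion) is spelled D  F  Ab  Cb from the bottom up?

The distinct note names are D, F, Ab, Cb. Stacked in thirds they read D–F–Ab–Cb, which is a diminished seventh chord on D.
The lowest note is D, the root of the chord, so this is root position (figured bass 7).

D diminished seventh, root position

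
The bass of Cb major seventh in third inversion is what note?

Bb

Cb major seventh is Cb–Eb–Gb–Bb. Third inversion places the seventh in the bass: Bb.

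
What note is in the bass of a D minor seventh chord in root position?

D minor seventh is D–F–A–C. Root position places the root in the bass: D.

D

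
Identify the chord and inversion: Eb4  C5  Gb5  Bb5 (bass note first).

C half-diminished seventh, first inversion

The pitch classes Eb, C, Gb, Bb arrange in thirds as C–Eb–Gb–Bb: a C half-diminished seventh chord.
Eb is the third of C half-diminished seventh; third in the bass means first inversion (figured bass 6/5).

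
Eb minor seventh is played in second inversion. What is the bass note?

Eb minor seventh is Eb–Gb–Bb–Db. Second inversion places the fifth in the bass: Bb.

Bb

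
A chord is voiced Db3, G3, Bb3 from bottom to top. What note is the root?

G

Db, G, Bb are the tones of a G diminished triad (G–Bb–Db), making G the root.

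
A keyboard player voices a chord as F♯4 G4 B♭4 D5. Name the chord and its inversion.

G minor-major seventh, third inversion

The distinct note names are F#, G, Bb, D. Stacked in thirds they read G–Bb–D–F#, which is a minor-major seventh chord on G.
With the seventh (F#) in the bass, the chord is in third inversion (figured bass 4/2).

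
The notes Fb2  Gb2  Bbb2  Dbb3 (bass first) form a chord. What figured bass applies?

4/2

The notes Fb, Gb, Bbb, Dbb stack in thirds as Gb–Bbb–Dbb–Fb — a Gb half-diminished seventh chord. The bass Fb is the seventh, so this is third inversion: figured 4/2.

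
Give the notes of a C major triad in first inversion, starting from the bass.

The chord tones are C–E–G. With the third (E) lowest for first inversion: E, G, C.

E, G, C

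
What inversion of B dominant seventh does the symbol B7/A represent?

B7/A means B dominant seventh with A in the bass. A is the seventh of B dominant seventh (B–D#–F#–A), so this is third inversion.

third inversion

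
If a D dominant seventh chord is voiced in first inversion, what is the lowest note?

F#

The third of D dominant seventh (D–F#–A–C) is F#; that is the bass in first inversion.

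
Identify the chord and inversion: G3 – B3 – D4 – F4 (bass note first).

G dominant seventh, root position

Reducing to letter names: G, B, D, F. These stack in thirds as G–B–D–F — a G dominant seventh chord.
The lowest note is G, the root of the chord, so this is root position (figured bass 7).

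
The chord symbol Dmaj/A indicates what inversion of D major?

second inversion

Dmaj/A means D major with A in the bass. A is the fifth of D major (D–F#–A), so this is second inversion.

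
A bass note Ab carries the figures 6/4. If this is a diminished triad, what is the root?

D

The figures 6/4 mean the fifth of the chord is in the bass. If Ab is the fifth of a diminished triad, the root is D (chord tones D–F–Ab).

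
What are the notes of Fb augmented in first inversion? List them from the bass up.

Ab, C, Fb

Spelling Fb augmented: Fb–Ab–C. In first inversion the third is bass, giving Ab, C, Fb from the bottom.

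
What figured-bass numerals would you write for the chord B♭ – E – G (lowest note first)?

6/4

The notes Bb, E, G stack in thirds as E–G–Bb — an E diminished triad. The bass Bb is the fifth, so this is second inversion: figured 6/4.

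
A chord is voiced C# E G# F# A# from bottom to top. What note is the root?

F#

The distinct letter names are C#, E, G#, F#, A#. Arranged as a stack of thirds they read F#–A#–C#–E–G#, so F# is the root (an F# dominant ninth chord).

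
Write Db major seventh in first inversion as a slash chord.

Dbmaj7/F

First inversion of Db major seventh has the third (F) in the bass. As a slash chord: Dbmaj7/F.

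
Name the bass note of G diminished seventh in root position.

G diminished seventh is G–Bb–Db–Fb. Root position places the root in the bass: G.

G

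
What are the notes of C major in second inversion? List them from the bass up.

G, C, E

The chord tones are C–E–G. With the fifth (G) lowest for second inversion: G, C, E.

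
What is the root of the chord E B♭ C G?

E, Bb, C, G are the tones of a C dominant seventh chord (C–E–G–Bb), making C the root.

C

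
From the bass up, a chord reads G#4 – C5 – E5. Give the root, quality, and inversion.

The distinct note names are G#, C, E. Stacked in thirds they read C–E–G#, which is an augmented triad on C.
With the fifth (G#) in the bass, the chord is in second inversion (figured bass 6/4).

C augmented, second inversion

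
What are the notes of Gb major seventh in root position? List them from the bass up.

Spelling Gb major seventh: Gb–Bb–Db–F. In root position the root is bass, giving Gb, Bb, Db, F from the bottom.

Gb, Bb, Db, F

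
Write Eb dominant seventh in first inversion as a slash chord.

Eb7/G

First inversion of Eb dominant seventh has the third (G) in the bass. As a slash chord: Eb7/G.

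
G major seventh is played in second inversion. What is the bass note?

D

The fifth of G major seventh (G–B–D–F#) is D; that is the bass in second inversion.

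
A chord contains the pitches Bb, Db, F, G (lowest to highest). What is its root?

Bb, Db, F, G are the tones of a G half-diminished seventh chord (G–Bb–Db–F), making G the root.

G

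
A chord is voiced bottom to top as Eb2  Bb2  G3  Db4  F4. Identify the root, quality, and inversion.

The pitch classes Eb, Bb, G, Db, F arrange in thirds as Eb–G–Bb–Db–F: an Eb dominant ninth chord.
The lowest note is Eb, the root of the chord, so this is root position.

Eb dominant ninth, root position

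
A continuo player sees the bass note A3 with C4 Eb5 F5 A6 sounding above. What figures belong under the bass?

6/5

The notes A, C, Eb, F stack in thirds as F–A–C–Eb — an F dominant seventh chord. The bass A is the third, so this is first inversion: figured 6/5.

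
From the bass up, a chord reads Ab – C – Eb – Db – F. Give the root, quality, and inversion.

Db major ninth, second inversion

The pitch classes Ab, C, Eb, Db, F arrange in thirds as Db–F–Ab–C–Eb: a Db major ninth chord.
Ab is the fifth of Db major ninth; fifth in the bass means second inversion.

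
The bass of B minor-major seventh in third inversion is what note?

In third inversion the seventh is lowest. For B minor-major seventh (B–D–F#–A#) that is A#.

A#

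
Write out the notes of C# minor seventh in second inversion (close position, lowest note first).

The chord tones are C#–E–G#–B. With the fifth (G#) lowest for second inversion: G#, B, C#, E.

G#, B, C#, E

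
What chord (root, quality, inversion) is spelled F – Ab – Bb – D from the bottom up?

Bb dominant seventh, second inversion

The pitch classes F, Ab, Bb, D arrange in thirds as Bb–D–F–Ab: a Bb dominant seventh chord.
The lowest note is F, the fifth of the chord, so this is second inversion (figured bass 4/3).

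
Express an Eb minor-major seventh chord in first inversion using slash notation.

First inversion of Eb minor-major seventh has the third (Gb) in the bass. As a slash chord: Ebm(maj7)/Gb.

Ebm(maj7)/Gb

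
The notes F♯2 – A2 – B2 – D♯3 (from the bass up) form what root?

B

The distinct letter names are F#, A, B, D#. Arranged as a stack of thirds they read B–D#–F#–A, so B is the root (a B dominant seventh chord).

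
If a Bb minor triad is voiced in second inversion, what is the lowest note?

In second inversion the fifth is lowest. For Bb minor (Bb–Db–F) that is F.

F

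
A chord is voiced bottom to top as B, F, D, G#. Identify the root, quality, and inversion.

The pitch classes B, F, D, G# arrange in thirds as G#–B–D–F: a G# diminished seventh chord.
The lowest note is B, the third of the chord, so this is first inversion (figured bass 6/5).

G# diminished seventh, first inversion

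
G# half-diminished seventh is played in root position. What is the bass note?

In root position the root is lowest. For G# half-diminished seventh (G#–B–D–F#) that is G#.

G#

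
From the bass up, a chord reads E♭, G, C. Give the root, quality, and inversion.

C minor, first inversion

Reducing to letter names: Eb, G, C. These stack in thirds as C–Eb–G — a C minor triad.
With the third (Eb) in the bass, the chord is in first inversion (figured bass 6).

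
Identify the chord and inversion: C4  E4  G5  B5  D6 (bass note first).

The distinct note names are C, E, G, B, D. Stacked in thirds they read C–E–G–B–D, which is a major ninth chord on C.
The lowest note is C, the root of the chord, so this is root position.

C major ninth, root position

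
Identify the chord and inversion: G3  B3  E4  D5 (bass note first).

The pitch classes G, B, E, D arrange in thirds as E–G–B–D: an E minor seventh chord.
The lowest note is G, the third of the chord, so this is first inversion (figured bass 6/5).

E minor seventh, first inversion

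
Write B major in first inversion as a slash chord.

First inversion of B major has the third (D#) in the bass. As a slash chord: BM/D#.

BM/D#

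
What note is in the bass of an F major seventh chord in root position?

F

In root position the root is lowest. For F major seventh (F–A–C–E) that is F.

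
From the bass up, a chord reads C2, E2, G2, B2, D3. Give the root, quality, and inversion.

C major ninth, root position

The distinct note names are C, E, G, B, D. Stacked in thirds they read C–E–G–B–D, which is a major ninth chord on C.
The lowest note is C, the root of the chord, so this is root position.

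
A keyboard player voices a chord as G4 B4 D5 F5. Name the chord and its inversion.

The pitch classes G, B, D, F arrange in thirds as G–B–D–F: a G dominant seventh chord.
The lowest note is G, the root of the chord, so this is root position (figured bass 7).

G dominant seventh, root position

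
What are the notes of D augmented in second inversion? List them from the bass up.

A#, D, F#

D augmented is D–F#–A#. Second inversion puts the fifth (A#) in the bass, with the remaining tones above: A#, D, F#.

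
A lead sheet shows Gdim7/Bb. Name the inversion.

first inversion

Gdim7/Bb means G diminished seventh with Bb in the bass. Bb is the third of G diminished seventh (G–Bb–Db–Fb), so this is first inversion.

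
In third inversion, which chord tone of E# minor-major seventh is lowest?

D##

In third inversion the seventh is lowest. For E# minor-major seventh (E#–G#–B#–D##) that is D##.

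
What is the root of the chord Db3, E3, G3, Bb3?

E

Reordering Db, E, G, Bb into stacked thirds gives E–G–Bb–Db; the bottom of that stack, E, is the root.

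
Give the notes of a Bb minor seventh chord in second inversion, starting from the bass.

F, Ab, Bb, Db

Spelling Bb minor seventh: Bb–Db–F–Ab. In second inversion the fifth is bass, giving F, Ab, Bb, Db from the bottom.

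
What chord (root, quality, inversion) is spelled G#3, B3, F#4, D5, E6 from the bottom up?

E dominant ninth, first inversion

The distinct note names are G#, B, F#, D, E. Stacked in thirds they read E–G#–B–D–F#, which is a dominant ninth chord on E.
The lowest note is G#, the third of the chord, so this is first inversion.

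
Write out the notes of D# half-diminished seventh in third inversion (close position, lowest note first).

C#, D#, F#, A

The chord tones are D#–F#–A–C#. With the seventh (C#) lowest for third inversion: C#, D#, F#, A.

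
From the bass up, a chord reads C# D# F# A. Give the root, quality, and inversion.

The pitch classes C#, D#, F#, A arrange in thirds as D#–F#–A–C#: a D# half-diminished seventh chord.
C# is the seventh of D# half-diminished seventh; seventh in the bass means third inversion (figured bass 4/2).

D# half-diminished seventh, third inversion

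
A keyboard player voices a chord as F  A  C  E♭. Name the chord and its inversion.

The distinct note names are F, A, C, Eb. Stacked in thirds they read F–A–C–Eb, which is a dominant seventh chord on F.
F is the root of F dominant seventh; root in the bass means root position (figured bass 7).

F dominant seventh, root position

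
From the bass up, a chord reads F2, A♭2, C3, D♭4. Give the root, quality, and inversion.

Db major seventh, first inversion

The pitch classes F, Ab, C, Db arrange in thirds as Db–F–Ab–C: a Db major seventh chord.
With the third (F) in the bass, the chord is in first inversion (figured bass 6/5).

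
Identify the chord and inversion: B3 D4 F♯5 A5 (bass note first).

B minor seventh, root position

The distinct note names are B, D, F#, A. Stacked in thirds they read B–D–F#–A, which is a minor seventh chord on B.
The lowest note is B, the root of the chord, so this is root position (figured bass 7).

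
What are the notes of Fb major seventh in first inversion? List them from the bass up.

Ab, Cb, Eb, Fb

Spelling Fb major seventh: Fb–Ab–Cb–Eb. In first inversion the third is bass, giving Ab, Cb, Eb, Fb from the bottom.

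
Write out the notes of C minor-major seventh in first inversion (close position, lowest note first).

Eb, G, B, C

Spelling C minor-major seventh: C–Eb–G–B. In first inversion the third is bass, giving Eb, G, B, C from the bottom.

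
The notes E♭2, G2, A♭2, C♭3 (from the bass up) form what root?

Reordering Eb, G, Ab, Cb into stacked thirds gives Ab–Cb–Eb–G; the bottom of that stack, Ab, is the root.

Ab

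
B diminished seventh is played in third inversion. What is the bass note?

Ab

The seventh of B diminished seventh (B–D–F–Ab) is Ab; that is the bass in third inversion.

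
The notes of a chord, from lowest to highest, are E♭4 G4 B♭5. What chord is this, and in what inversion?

Reducing to letter names: Eb, G, Bb. These stack in thirds as Eb–G–Bb — an Eb major triad.
The lowest note is Eb, the root of the chord, so this is root position (figured bass 5/3).

Eb major, root position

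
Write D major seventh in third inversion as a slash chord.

Dmaj7/C#

Third inversion of D major seventh has the seventh (C#) in the bass. As a slash chord: Dmaj7/C#.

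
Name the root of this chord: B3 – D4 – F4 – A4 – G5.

G

B, D, F, A, G are the tones of a G dominant ninth chord (G–B–D–F–A), making G the root.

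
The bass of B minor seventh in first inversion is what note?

B minor seventh is B–D–F#–A. First inversion places the third in the bass: D.

D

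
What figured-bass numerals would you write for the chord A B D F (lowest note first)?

4/2

The notes A, B, D, F stack in thirds as B–D–F–A — a B half-diminished seventh chord. The bass A is the seventh, so this is third inversion: figured 4/2.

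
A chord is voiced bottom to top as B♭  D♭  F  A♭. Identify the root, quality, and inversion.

Bb minor seventh, root position

The distinct note names are Bb, Db, F, Ab. Stacked in thirds they read Bb–Db–F–Ab, which is a minor seventh chord on Bb.
The lowest note is Bb, the root of the chord, so this is root position (figured bass 7).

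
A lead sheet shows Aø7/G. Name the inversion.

Aø7/G means A half-diminished seventh with G in the bass. G is the seventh of A half-diminished seventh (A–C–Eb–G), so this is third inversion.

third inversion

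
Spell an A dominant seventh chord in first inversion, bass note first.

C#, E, G, A

Spelling A dominant seventh: A–C#–E–G. In first inversion the third is bass, giving C#, E, G, A from the bottom.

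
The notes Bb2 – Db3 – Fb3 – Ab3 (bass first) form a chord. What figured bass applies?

7

The notes Bb, Db, Fb, Ab stack in thirds as Bb–Db–Fb–Ab — a Bb half-diminished seventh chord. The bass Bb is the root, so this is root position: figured 7.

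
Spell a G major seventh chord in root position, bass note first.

The chord tones are G–B–D–F#. With the root (G) lowest for root position: G, B, D, F#.

G, B, D, F#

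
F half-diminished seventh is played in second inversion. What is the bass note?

Cb

The fifth of F half-diminished seventh (F–Ab–Cb–Eb) is Cb; that is the bass in second inversion.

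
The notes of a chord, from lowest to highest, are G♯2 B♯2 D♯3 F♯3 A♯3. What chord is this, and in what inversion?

G# dominant ninth, root position

The distinct note names are G#, B#, D#, F#, A#. Stacked in thirds they read G#–B#–D#–F#–A#, which is a dominant ninth chord on G#.
With the root (G#) in the bass, the chord is in root position.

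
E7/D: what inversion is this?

third inversion

E7/D means E dominant seventh with D in the bass. D is the seventh of E dominant seventh (E–G#–B–D), so this is third inversion.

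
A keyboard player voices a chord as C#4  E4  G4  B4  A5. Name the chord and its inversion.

A dominant ninth, first inversion

The distinct note names are C#, E, G, B, A. Stacked in thirds they read A–C#–E–G–B, which is a dominant ninth chord on A.
The lowest note is C#, the third of the chord, so this is first inversion.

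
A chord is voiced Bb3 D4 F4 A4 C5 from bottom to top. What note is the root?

Bb, D, F, A, C are the tones of a Bb major ninth chord (Bb–D–F–A–C), making Bb the root.

Bb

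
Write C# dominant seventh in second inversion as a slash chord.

C#7/G#

Second inversion of C# dominant seventh has the fifth (G#) in the bass. As a slash chord: C#7/G#.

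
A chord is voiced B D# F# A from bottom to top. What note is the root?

B

The distinct letter names are B, D#, F#, A. Arranged as a stack of thirds they read B–D#–F#–A, so B is the root (a B dominant seventh chord).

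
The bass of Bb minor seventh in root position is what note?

Bb

In root position the root is lowest. For Bb minor seventh (Bb–Db–F–Ab) that is Bb.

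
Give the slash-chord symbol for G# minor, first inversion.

G#m/B

First inversion of G# minor has the third (B) in the bass. As a slash chord: G#m/B.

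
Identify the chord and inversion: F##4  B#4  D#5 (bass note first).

B# minor, second inversion

The pitch classes F##, B#, D# arrange in thirds as B#–D#–F##: a B# minor triad.
The lowest note is F##, the fifth of the chord, so this is second inversion (figured bass 6/4).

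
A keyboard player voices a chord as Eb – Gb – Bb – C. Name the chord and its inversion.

C half-diminished seventh, first inversion

Reducing to letter names: Eb, Gb, Bb, C. These stack in thirds as C–Eb–Gb–Bb — a C half-diminished seventh chord.
With the third (Eb) in the bass, the chord is in first inversion (figured bass 6/5).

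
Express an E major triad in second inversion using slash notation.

E/B

Second inversion of E major has the fifth (B) in the bass. As a slash chord: E/B.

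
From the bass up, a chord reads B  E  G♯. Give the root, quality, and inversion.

E major, second inversion

The distinct note names are B, E, G#. Stacked in thirds they read E–G#–B, which is a major triad on E.
With the fifth (B) in the bass, the chord is in second inversion (figured bass 6/4).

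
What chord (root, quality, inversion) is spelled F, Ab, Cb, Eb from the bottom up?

F half-diminished seventh, root position

The pitch classes F, Ab, Cb, Eb arrange in thirds as F–Ab–Cb–Eb: an F half-diminished seventh chord.
The lowest note is F, the root of the chord, so this is root position (figured bass 7).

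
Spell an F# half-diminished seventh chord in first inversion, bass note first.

The chord tones are F#–A–C–E. With the third (A) lowest for first inversion: A, C, E, F#.

A, C, E, F#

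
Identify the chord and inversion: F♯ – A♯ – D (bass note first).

Reducing to letter names: F#, A#, D. These stack in thirds as D–F#–A# — a D augmented triad.
F# is the third of D augmented; third in the bass means first inversion (figured bass 6).

D augmented, first inversion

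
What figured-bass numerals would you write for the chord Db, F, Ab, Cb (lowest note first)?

7

The notes Db, F, Ab, Cb stack in thirds as Db–F–Ab–Cb — a Db dominant seventh chord. The bass Db is the root, so this is root position: figured 7.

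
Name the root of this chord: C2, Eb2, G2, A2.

A

C, Eb, G, A are the tones of an A half-diminished seventh chord (A–C–Eb–G), making A the root.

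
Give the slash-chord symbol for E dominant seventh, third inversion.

E7/D

Third inversion of E dominant seventh has the seventh (D) in the bass. As a slash chord: E7/D.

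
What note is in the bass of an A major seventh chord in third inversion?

G#

In third inversion the seventh is lowest. For A major seventh (A–C#–E–G#) that is G#.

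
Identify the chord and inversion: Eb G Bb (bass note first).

Eb major, root position

The distinct note names are Eb, G, Bb. Stacked in thirds they read Eb–G–Bb, which is a major triad on Eb.
The lowest note is Eb, the root of the chord, so this is root position (figured bass 5/3).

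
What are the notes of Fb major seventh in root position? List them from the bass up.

Fb, Ab, Cb, Eb

Fb major seventh is Fb–Ab–Cb–Eb. Root position puts the root (Fb) in the bass, with the remaining tones above: Fb, Ab, Cb, Eb.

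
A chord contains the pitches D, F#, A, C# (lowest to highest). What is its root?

D

D, F#, A, C# are the tones of a D major seventh chord (D–F#–A–C#), making D the root.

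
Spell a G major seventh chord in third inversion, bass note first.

F#, G, B, D

The chord tones are G–B–D–F#. With the seventh (F#) lowest for third inversion: F#, G, B, D.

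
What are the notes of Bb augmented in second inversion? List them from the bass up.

Bb augmented is Bb–D–F#. Second inversion puts the fifth (F#) in the bass, with the remaining tones above: F#, Bb, D.

F#, Bb, D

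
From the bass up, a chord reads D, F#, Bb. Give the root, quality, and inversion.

Bb augmented, first inversion

Reducing to letter names: D, F#, Bb. These stack in thirds as Bb–D–F# — a Bb augmented triad.
The lowest note is D, the third of the chord, so this is first inversion (figured bass 6).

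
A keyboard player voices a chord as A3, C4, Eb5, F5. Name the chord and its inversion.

F dominant seventh, first inversion

The distinct note names are A, C, Eb, F. Stacked in thirds they read F–A–C–Eb, which is a dominant seventh chord on F.
A is the third of F dominant seventh; third in the bass means first inversion (figured bass 6/5).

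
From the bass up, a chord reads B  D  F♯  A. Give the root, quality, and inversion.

B minor seventh, root position

The pitch classes B, D, F#, A arrange in thirds as B–D–F#–A: a B minor seventh chord.
The lowest note is B, the root of the chord, so this is root position (figured bass 7).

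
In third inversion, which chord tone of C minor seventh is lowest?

The seventh of C minor seventh (C–Eb–G–Bb) is Bb; that is the bass in third inversion.

Bb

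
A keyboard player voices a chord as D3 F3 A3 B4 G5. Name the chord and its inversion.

G dominant ninth, second inversion

The distinct note names are D, F, A, B, G. Stacked in thirds they read G–B–D–F–A, which is a dominant ninth chord on G.
D is the fifth of G dominant ninth; fifth in the bass means second inversion.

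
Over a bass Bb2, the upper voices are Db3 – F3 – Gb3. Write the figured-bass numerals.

The notes Bb, Db, F, Gb stack in thirds as Gb–Bb–Db–F — a Gb major seventh chord. The bass Bb is the third, so this is first inversion: figured 6/5.

6/5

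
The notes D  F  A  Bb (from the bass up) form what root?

The distinct letter names are D, F, A, Bb. Arranged as a stack of thirds they read Bb–D–F–A, so Bb is the root (a Bb major seventh chord).

Bb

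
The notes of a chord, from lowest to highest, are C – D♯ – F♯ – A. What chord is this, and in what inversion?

The distinct note names are C, D#, F#, A. Stacked in thirds they read D#–F#–A–C, which is a diminished seventh chord on D#.
With the seventh (C) in the bass, the chord is in third inversion (figured bass 4/2).

D# diminished seventh, third inversion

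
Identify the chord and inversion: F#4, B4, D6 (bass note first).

Reducing to letter names: F#, B, D. These stack in thirds as B–D–F# — a B minor triad.
The lowest note is F#, the fifth of the chord, so this is second inversion (figured bass 6/4).

B minor, second inversion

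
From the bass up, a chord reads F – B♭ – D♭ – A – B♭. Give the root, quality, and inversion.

Reducing to letter names: F, Bb, Db, A. These stack in thirds as Bb–Db–F–A — a Bb minor-major seventh chord.
The lowest note is F, the fifth of the chord, so this is second inversion (figured bass 4/3).

Bb minor-major seventh, second inversion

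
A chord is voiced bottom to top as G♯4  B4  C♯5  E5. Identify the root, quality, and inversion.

C# minor seventh, second inversion

Reducing to letter names: G#, B, C#, E. These stack in thirds as C#–E–G#–B — a C# minor seventh chord.
G# is the fifth of C# minor seventh; fifth in the bass means second inversion (figured bass 4/3).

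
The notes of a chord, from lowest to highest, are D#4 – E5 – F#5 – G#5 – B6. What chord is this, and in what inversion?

The distinct note names are D#, E, F#, G#, B. Stacked in thirds they read E–G#–B–D#–F#, which is a major ninth chord on E.
D# is the seventh of E major ninth; seventh in the bass means third inversion.

E major ninth, third inversion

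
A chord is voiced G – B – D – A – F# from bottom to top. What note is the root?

The distinct letter names are G, B, D, A, F#. Arranged as a stack of thirds they read G–B–D–F#–A, so G is the root (a G major ninth chord).

G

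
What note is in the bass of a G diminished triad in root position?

G

In root position the root is lowest. For G diminished (G–Bb–Db) that is G.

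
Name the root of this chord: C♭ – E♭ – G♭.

Cb

The distinct letter names are Cb, Eb, Gb. Arranged as a stack of thirds they read Cb–Eb–Gb, so Cb is the root (a Cb major triad).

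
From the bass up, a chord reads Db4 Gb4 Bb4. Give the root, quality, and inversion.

Gb major, second inversion

The distinct note names are Db, Gb, Bb. Stacked in thirds they read Gb–Bb–Db, which is a major triad on Gb.
With the fifth (Db) in the bass, the chord is in second inversion (figured bass 6/4).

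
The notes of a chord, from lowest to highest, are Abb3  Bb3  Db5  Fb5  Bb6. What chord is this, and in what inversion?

Bb diminished seventh, third inversion

The distinct note names are Abb, Bb, Db, Fb. Stacked in thirds they read Bb–Db–Fb–Abb, which is a diminished seventh chord on Bb.
The lowest note is Abb, the seventh of the chord, so this is third inversion (figured bass 4/2).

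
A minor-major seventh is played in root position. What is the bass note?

A

The root of A minor-major seventh (A–C–E–G#) is A; that is the bass in root position.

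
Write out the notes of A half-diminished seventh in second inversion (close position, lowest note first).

Spelling A half-diminished seventh: A–C–Eb–G. In second inversion the fifth is bass, giving Eb, G, A, C from the bottom.

Eb, G, A, C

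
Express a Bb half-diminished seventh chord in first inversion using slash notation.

Bbø7/Db

First inversion of Bb half-diminished seventh has the third (Db) in the bass. As a slash chord: Bbø7/Db.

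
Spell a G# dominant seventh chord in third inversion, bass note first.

The chord tones are G#–B#–D#–F#. With the seventh (F#) lowest for third inversion: F#, G#, B#, D#.

F#, G#, B#, D#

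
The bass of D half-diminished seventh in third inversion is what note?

D half-diminished seventh is D–F–Ab–C. Third inversion places the seventh in the bass: C.

C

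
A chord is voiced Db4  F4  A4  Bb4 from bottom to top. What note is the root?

Reordering Db, F, A, Bb into stacked thirds gives Bb–Db–F–A; the bottom of that stack, Bb, is the root.

Bb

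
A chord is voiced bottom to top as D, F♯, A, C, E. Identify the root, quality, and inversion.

D dominant ninth, root position

The pitch classes D, F#, A, C, E arrange in thirds as D–F#–A–C–E: a D dominant ninth chord.
With the root (D) in the bass, the chord is in root position.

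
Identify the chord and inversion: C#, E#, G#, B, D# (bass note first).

C# dominant ninth, root position

The distinct note names are C#, E#, G#, B, D#. Stacked in thirds they read C#–E#–G#–B–D#, which is a dominant ninth chord on C#.
The lowest note is C#, the root of the chord, so this is root position.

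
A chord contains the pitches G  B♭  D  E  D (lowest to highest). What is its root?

E

Reordering G, Bb, D, E into stacked thirds gives E–G–Bb–D; the bottom of that stack, E, is the root.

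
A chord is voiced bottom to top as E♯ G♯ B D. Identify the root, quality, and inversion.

The pitch classes E#, G#, B, D arrange in thirds as E#–G#–B–D: an E# diminished seventh chord.
The lowest note is E#, the root of the chord, so this is root position (figured bass 7).

E# diminished seventh, root position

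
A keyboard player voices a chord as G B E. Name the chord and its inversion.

E minor, first inversion

The pitch classes G, B, E arrange in thirds as E–G–B: an E minor triad.
The lowest note is G, the third of the chord, so this is first inversion (figured bass 6).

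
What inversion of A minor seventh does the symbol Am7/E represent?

second inversion

Am7/E means A minor seventh with E in the bass. E is the fifth of A minor seventh (A–C–E–G), so this is second inversion.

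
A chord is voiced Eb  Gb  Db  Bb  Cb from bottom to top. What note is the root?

Cb

The distinct letter names are Eb, Gb, Db, Bb, Cb. Arranged as a stack of thirds they read Cb–Eb–Gb–Bb–Db, so Cb is the root (a Cb major ninth chord).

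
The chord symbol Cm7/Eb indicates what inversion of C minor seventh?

first inversion

Cm7/Eb means C minor seventh with Eb in the bass. Eb is the third of C minor seventh (C–Eb–G–Bb), so this is first inversion.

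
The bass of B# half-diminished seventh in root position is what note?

B#

In root position the root is lowest. For B# half-diminished seventh (B#–D#–F#–A#) that is B#.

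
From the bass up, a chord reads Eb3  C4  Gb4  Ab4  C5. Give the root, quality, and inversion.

Ab dominant seventh, second inversion

The pitch classes Eb, C, Gb, Ab arrange in thirds as Ab–C–Eb–Gb: an Ab dominant seventh chord.
With the fifth (Eb) in the bass, the chord is in second inversion (figured bass 4/3).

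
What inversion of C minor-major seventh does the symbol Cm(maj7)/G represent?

second inversion

Cm(maj7)/G means C minor-major seventh with G in the bass. G is the fifth of C minor-major seventh (C–Eb–G–B), so this is second inversion.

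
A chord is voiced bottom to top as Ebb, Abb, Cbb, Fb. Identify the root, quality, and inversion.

Fb half-diminished seventh, third inversion

Reducing to letter names: Ebb, Abb, Cbb, Fb. These stack in thirds as Fb–Abb–Cbb–Ebb — an Fb half-diminished seventh chord.
The lowest note is Ebb, the seventh of the chord, so this is third inversion (figured bass 4/2).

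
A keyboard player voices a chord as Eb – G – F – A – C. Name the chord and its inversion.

The distinct note names are Eb, G, F, A, C. Stacked in thirds they read F–A–C–Eb–G, which is a dominant ninth chord on F.
The lowest note is Eb, the seventh of the chord, so this is third inversion.

F dominant ninth, third inversion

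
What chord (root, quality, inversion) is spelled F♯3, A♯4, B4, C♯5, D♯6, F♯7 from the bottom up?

B major ninth, second inversion

The pitch classes F#, A#, B, C#, D# arrange in thirds as B–D#–F#–A#–C#: a B major ninth chord.
With the fifth (F#) in the bass, the chord is in second inversion.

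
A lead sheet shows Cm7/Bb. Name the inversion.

third inversion

Cm7/Bb means C minor seventh with Bb in the bass. Bb is the seventh of C minor seventh (C–Eb–G–Bb), so this is third inversion.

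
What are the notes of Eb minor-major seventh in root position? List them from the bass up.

Eb, Gb, Bb, D

The chord tones are Eb–Gb–Bb–D. With the root (Eb) lowest for root position: Eb, Gb, Bb, D.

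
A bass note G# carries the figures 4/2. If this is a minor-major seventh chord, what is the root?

The figures 4/2 mean the seventh of the chord is in the bass. If G# is the seventh of a minor-major seventh chord, the root is A (chord tones A–C–E–G#).

A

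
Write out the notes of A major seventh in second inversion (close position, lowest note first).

A major seventh is A–C#–E–G#. Second inversion puts the fifth (E) in the bass, with the remaining tones above: E, G#, A, C#.

E, G#, A, C#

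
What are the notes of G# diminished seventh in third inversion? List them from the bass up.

F, G#, B, D

The chord tones are G#–B–D–F. With the seventh (F) lowest for third inversion: F, G#, B, D.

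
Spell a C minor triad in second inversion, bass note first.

C minor is C–Eb–G. Second inversion puts the fifth (G) in the bass, with the remaining tones above: G, C, Eb.

G, C, Eb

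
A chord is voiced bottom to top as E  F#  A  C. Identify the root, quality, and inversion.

Reducing to letter names: E, F#, A, C. These stack in thirds as F#–A–C–E — an F# half-diminished seventh chord.
With the seventh (E) in the bass, the chord is in third inversion (figured bass 4/2).

F# half-diminished seventh, third inversion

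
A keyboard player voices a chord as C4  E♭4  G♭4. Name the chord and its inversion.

The pitch classes C, Eb, Gb arrange in thirds as C–Eb–Gb: a C diminished triad.
The lowest note is C, the root of the chord, so this is root position (figured bass 5/3).

C diminished, root position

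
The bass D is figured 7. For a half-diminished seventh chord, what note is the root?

The figures 7 mean the root of the chord is in the bass. If D is the root of a half-diminished seventh chord, the root is D (chord tones D–F–Ab–C).

D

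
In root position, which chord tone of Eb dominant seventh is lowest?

Eb

In root position the root is lowest. For Eb dominant seventh (Eb–G–Bb–Db) that is Eb.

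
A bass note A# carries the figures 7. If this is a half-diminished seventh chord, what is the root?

The figures 7 mean the root of the chord is in the bass. If A# is the root of a half-diminished seventh chord, the root is A# (chord tones A#–C#–E–G#).

A#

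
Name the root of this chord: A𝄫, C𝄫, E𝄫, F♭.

Fb

The distinct letter names are Abb, Cbb, Ebb, Fb. Arranged as a stack of thirds they read Fb–Abb–Cbb–Ebb, so Fb is the root (an Fb half-diminished seventh chord).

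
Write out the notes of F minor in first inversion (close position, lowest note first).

Spelling F minor: F–Ab–C. In first inversion the third is bass, giving Ab, C, F from the bottom.

Ab, C, F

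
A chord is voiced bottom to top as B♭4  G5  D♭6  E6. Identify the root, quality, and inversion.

E diminished seventh, second inversion

The pitch classes Bb, G, Db, E arrange in thirds as E–G–Bb–Db: an E diminished seventh chord.
With the fifth (Bb) in the bass, the chord is in second inversion (figured bass 4/3).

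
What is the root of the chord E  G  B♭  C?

The distinct letter names are E, G, Bb, C. Arranged as a stack of thirds they read C–E–G–Bb, so C is the root (a C dominant seventh chord).

C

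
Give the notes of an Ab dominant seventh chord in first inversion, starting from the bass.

Spelling Ab dominant seventh: Ab–C–Eb–Gb. In first inversion the third is bass, giving C, Eb, Gb, Ab from the bottom.

C, Eb, Gb, Ab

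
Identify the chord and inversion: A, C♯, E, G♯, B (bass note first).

A major ninth, root position

The distinct note names are A, C#, E, G#, B. Stacked in thirds they read A–C#–E–G#–B, which is a major ninth chord on A.
The lowest note is A, the root of the chord, so this is root position.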